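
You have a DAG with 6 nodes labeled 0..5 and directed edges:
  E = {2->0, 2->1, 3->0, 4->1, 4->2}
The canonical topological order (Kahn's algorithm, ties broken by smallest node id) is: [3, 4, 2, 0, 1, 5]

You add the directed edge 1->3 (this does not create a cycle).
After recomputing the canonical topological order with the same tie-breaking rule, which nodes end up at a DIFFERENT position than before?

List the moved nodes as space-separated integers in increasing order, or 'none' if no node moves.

Answer: 0 1 2 3 4

Derivation:
Old toposort: [3, 4, 2, 0, 1, 5]
Added edge 1->3
Recompute Kahn (smallest-id tiebreak):
  initial in-degrees: [2, 2, 1, 1, 0, 0]
  ready (indeg=0): [4, 5]
  pop 4: indeg[1]->1; indeg[2]->0 | ready=[2, 5] | order so far=[4]
  pop 2: indeg[0]->1; indeg[1]->0 | ready=[1, 5] | order so far=[4, 2]
  pop 1: indeg[3]->0 | ready=[3, 5] | order so far=[4, 2, 1]
  pop 3: indeg[0]->0 | ready=[0, 5] | order so far=[4, 2, 1, 3]
  pop 0: no out-edges | ready=[5] | order so far=[4, 2, 1, 3, 0]
  pop 5: no out-edges | ready=[] | order so far=[4, 2, 1, 3, 0, 5]
New canonical toposort: [4, 2, 1, 3, 0, 5]
Compare positions:
  Node 0: index 3 -> 4 (moved)
  Node 1: index 4 -> 2 (moved)
  Node 2: index 2 -> 1 (moved)
  Node 3: index 0 -> 3 (moved)
  Node 4: index 1 -> 0 (moved)
  Node 5: index 5 -> 5 (same)
Nodes that changed position: 0 1 2 3 4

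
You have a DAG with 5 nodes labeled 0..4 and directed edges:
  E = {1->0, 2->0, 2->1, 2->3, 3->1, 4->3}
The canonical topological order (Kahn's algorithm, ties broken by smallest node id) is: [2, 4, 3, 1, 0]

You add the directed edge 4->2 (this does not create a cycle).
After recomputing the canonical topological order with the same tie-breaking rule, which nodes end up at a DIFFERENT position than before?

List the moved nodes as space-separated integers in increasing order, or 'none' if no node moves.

Answer: 2 4

Derivation:
Old toposort: [2, 4, 3, 1, 0]
Added edge 4->2
Recompute Kahn (smallest-id tiebreak):
  initial in-degrees: [2, 2, 1, 2, 0]
  ready (indeg=0): [4]
  pop 4: indeg[2]->0; indeg[3]->1 | ready=[2] | order so far=[4]
  pop 2: indeg[0]->1; indeg[1]->1; indeg[3]->0 | ready=[3] | order so far=[4, 2]
  pop 3: indeg[1]->0 | ready=[1] | order so far=[4, 2, 3]
  pop 1: indeg[0]->0 | ready=[0] | order so far=[4, 2, 3, 1]
  pop 0: no out-edges | ready=[] | order so far=[4, 2, 3, 1, 0]
New canonical toposort: [4, 2, 3, 1, 0]
Compare positions:
  Node 0: index 4 -> 4 (same)
  Node 1: index 3 -> 3 (same)
  Node 2: index 0 -> 1 (moved)
  Node 3: index 2 -> 2 (same)
  Node 4: index 1 -> 0 (moved)
Nodes that changed position: 2 4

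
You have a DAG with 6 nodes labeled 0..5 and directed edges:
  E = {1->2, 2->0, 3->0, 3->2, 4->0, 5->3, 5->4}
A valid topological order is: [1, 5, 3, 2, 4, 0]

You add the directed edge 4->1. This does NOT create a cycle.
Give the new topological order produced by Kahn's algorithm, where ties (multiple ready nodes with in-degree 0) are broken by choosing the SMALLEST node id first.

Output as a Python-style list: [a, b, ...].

Answer: [5, 3, 4, 1, 2, 0]

Derivation:
Old toposort: [1, 5, 3, 2, 4, 0]
Added edge: 4->1
Position of 4 (4) > position of 1 (0). Must reorder: 4 must now come before 1.
Run Kahn's algorithm (break ties by smallest node id):
  initial in-degrees: [3, 1, 2, 1, 1, 0]
  ready (indeg=0): [5]
  pop 5: indeg[3]->0; indeg[4]->0 | ready=[3, 4] | order so far=[5]
  pop 3: indeg[0]->2; indeg[2]->1 | ready=[4] | order so far=[5, 3]
  pop 4: indeg[0]->1; indeg[1]->0 | ready=[1] | order so far=[5, 3, 4]
  pop 1: indeg[2]->0 | ready=[2] | order so far=[5, 3, 4, 1]
  pop 2: indeg[0]->0 | ready=[0] | order so far=[5, 3, 4, 1, 2]
  pop 0: no out-edges | ready=[] | order so far=[5, 3, 4, 1, 2, 0]
  Result: [5, 3, 4, 1, 2, 0]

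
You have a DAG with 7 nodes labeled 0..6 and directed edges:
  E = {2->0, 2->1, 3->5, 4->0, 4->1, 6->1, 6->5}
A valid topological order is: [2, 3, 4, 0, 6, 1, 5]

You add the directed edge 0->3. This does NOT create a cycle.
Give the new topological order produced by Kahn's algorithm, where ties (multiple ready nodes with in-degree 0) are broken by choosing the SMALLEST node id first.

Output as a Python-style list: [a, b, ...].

Answer: [2, 4, 0, 3, 6, 1, 5]

Derivation:
Old toposort: [2, 3, 4, 0, 6, 1, 5]
Added edge: 0->3
Position of 0 (3) > position of 3 (1). Must reorder: 0 must now come before 3.
Run Kahn's algorithm (break ties by smallest node id):
  initial in-degrees: [2, 3, 0, 1, 0, 2, 0]
  ready (indeg=0): [2, 4, 6]
  pop 2: indeg[0]->1; indeg[1]->2 | ready=[4, 6] | order so far=[2]
  pop 4: indeg[0]->0; indeg[1]->1 | ready=[0, 6] | order so far=[2, 4]
  pop 0: indeg[3]->0 | ready=[3, 6] | order so far=[2, 4, 0]
  pop 3: indeg[5]->1 | ready=[6] | order so far=[2, 4, 0, 3]
  pop 6: indeg[1]->0; indeg[5]->0 | ready=[1, 5] | order so far=[2, 4, 0, 3, 6]
  pop 1: no out-edges | ready=[5] | order so far=[2, 4, 0, 3, 6, 1]
  pop 5: no out-edges | ready=[] | order so far=[2, 4, 0, 3, 6, 1, 5]
  Result: [2, 4, 0, 3, 6, 1, 5]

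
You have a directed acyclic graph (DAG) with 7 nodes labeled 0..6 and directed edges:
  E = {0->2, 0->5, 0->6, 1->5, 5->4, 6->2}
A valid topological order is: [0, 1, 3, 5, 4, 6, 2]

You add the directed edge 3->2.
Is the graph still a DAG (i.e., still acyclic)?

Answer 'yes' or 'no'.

Answer: yes

Derivation:
Given toposort: [0, 1, 3, 5, 4, 6, 2]
Position of 3: index 2; position of 2: index 6
New edge 3->2: forward
Forward edge: respects the existing order. Still a DAG, same toposort still valid.
Still a DAG? yes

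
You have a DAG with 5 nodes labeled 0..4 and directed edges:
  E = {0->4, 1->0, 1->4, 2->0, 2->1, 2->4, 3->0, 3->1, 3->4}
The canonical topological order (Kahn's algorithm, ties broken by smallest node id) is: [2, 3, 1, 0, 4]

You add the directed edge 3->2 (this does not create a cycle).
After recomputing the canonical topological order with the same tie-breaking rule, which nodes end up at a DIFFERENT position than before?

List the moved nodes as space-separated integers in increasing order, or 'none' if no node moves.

Old toposort: [2, 3, 1, 0, 4]
Added edge 3->2
Recompute Kahn (smallest-id tiebreak):
  initial in-degrees: [3, 2, 1, 0, 4]
  ready (indeg=0): [3]
  pop 3: indeg[0]->2; indeg[1]->1; indeg[2]->0; indeg[4]->3 | ready=[2] | order so far=[3]
  pop 2: indeg[0]->1; indeg[1]->0; indeg[4]->2 | ready=[1] | order so far=[3, 2]
  pop 1: indeg[0]->0; indeg[4]->1 | ready=[0] | order so far=[3, 2, 1]
  pop 0: indeg[4]->0 | ready=[4] | order so far=[3, 2, 1, 0]
  pop 4: no out-edges | ready=[] | order so far=[3, 2, 1, 0, 4]
New canonical toposort: [3, 2, 1, 0, 4]
Compare positions:
  Node 0: index 3 -> 3 (same)
  Node 1: index 2 -> 2 (same)
  Node 2: index 0 -> 1 (moved)
  Node 3: index 1 -> 0 (moved)
  Node 4: index 4 -> 4 (same)
Nodes that changed position: 2 3

Answer: 2 3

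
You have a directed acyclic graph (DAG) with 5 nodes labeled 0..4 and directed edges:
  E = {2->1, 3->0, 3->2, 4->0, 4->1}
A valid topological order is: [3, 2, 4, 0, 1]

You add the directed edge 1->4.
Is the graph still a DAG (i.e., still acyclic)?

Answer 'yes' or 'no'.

Answer: no

Derivation:
Given toposort: [3, 2, 4, 0, 1]
Position of 1: index 4; position of 4: index 2
New edge 1->4: backward (u after v in old order)
Backward edge: old toposort is now invalid. Check if this creates a cycle.
Does 4 already reach 1? Reachable from 4: [0, 1, 4]. YES -> cycle!
Still a DAG? no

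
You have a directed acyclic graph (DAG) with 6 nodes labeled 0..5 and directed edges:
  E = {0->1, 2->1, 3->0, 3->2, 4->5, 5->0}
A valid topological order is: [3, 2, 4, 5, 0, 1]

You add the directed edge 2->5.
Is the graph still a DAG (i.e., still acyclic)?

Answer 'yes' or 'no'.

Answer: yes

Derivation:
Given toposort: [3, 2, 4, 5, 0, 1]
Position of 2: index 1; position of 5: index 3
New edge 2->5: forward
Forward edge: respects the existing order. Still a DAG, same toposort still valid.
Still a DAG? yes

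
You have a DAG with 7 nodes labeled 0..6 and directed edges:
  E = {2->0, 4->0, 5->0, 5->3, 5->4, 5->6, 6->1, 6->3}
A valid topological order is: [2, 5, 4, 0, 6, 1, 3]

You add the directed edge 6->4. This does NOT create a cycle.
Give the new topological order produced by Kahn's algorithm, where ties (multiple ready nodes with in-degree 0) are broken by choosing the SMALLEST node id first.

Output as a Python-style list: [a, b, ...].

Old toposort: [2, 5, 4, 0, 6, 1, 3]
Added edge: 6->4
Position of 6 (4) > position of 4 (2). Must reorder: 6 must now come before 4.
Run Kahn's algorithm (break ties by smallest node id):
  initial in-degrees: [3, 1, 0, 2, 2, 0, 1]
  ready (indeg=0): [2, 5]
  pop 2: indeg[0]->2 | ready=[5] | order so far=[2]
  pop 5: indeg[0]->1; indeg[3]->1; indeg[4]->1; indeg[6]->0 | ready=[6] | order so far=[2, 5]
  pop 6: indeg[1]->0; indeg[3]->0; indeg[4]->0 | ready=[1, 3, 4] | order so far=[2, 5, 6]
  pop 1: no out-edges | ready=[3, 4] | order so far=[2, 5, 6, 1]
  pop 3: no out-edges | ready=[4] | order so far=[2, 5, 6, 1, 3]
  pop 4: indeg[0]->0 | ready=[0] | order so far=[2, 5, 6, 1, 3, 4]
  pop 0: no out-edges | ready=[] | order so far=[2, 5, 6, 1, 3, 4, 0]
  Result: [2, 5, 6, 1, 3, 4, 0]

Answer: [2, 5, 6, 1, 3, 4, 0]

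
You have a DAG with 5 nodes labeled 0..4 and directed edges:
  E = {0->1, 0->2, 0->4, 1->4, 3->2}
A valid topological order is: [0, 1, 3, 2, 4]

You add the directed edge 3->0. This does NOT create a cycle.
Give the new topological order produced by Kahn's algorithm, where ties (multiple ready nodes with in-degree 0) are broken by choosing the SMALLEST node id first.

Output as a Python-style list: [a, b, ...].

Answer: [3, 0, 1, 2, 4]

Derivation:
Old toposort: [0, 1, 3, 2, 4]
Added edge: 3->0
Position of 3 (2) > position of 0 (0). Must reorder: 3 must now come before 0.
Run Kahn's algorithm (break ties by smallest node id):
  initial in-degrees: [1, 1, 2, 0, 2]
  ready (indeg=0): [3]
  pop 3: indeg[0]->0; indeg[2]->1 | ready=[0] | order so far=[3]
  pop 0: indeg[1]->0; indeg[2]->0; indeg[4]->1 | ready=[1, 2] | order so far=[3, 0]
  pop 1: indeg[4]->0 | ready=[2, 4] | order so far=[3, 0, 1]
  pop 2: no out-edges | ready=[4] | order so far=[3, 0, 1, 2]
  pop 4: no out-edges | ready=[] | order so far=[3, 0, 1, 2, 4]
  Result: [3, 0, 1, 2, 4]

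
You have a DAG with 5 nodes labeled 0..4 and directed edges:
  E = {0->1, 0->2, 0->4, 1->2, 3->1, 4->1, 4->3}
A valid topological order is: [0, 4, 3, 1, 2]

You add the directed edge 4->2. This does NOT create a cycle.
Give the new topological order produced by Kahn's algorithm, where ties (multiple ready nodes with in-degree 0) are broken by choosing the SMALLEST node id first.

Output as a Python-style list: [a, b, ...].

Answer: [0, 4, 3, 1, 2]

Derivation:
Old toposort: [0, 4, 3, 1, 2]
Added edge: 4->2
Position of 4 (1) < position of 2 (4). Old order still valid.
Run Kahn's algorithm (break ties by smallest node id):
  initial in-degrees: [0, 3, 3, 1, 1]
  ready (indeg=0): [0]
  pop 0: indeg[1]->2; indeg[2]->2; indeg[4]->0 | ready=[4] | order so far=[0]
  pop 4: indeg[1]->1; indeg[2]->1; indeg[3]->0 | ready=[3] | order so far=[0, 4]
  pop 3: indeg[1]->0 | ready=[1] | order so far=[0, 4, 3]
  pop 1: indeg[2]->0 | ready=[2] | order so far=[0, 4, 3, 1]
  pop 2: no out-edges | ready=[] | order so far=[0, 4, 3, 1, 2]
  Result: [0, 4, 3, 1, 2]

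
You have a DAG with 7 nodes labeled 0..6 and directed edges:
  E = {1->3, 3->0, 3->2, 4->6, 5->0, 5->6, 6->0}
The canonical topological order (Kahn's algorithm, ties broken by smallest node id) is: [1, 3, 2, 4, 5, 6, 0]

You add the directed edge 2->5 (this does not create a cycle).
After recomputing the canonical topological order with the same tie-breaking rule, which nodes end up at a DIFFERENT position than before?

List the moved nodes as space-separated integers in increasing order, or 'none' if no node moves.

Old toposort: [1, 3, 2, 4, 5, 6, 0]
Added edge 2->5
Recompute Kahn (smallest-id tiebreak):
  initial in-degrees: [3, 0, 1, 1, 0, 1, 2]
  ready (indeg=0): [1, 4]
  pop 1: indeg[3]->0 | ready=[3, 4] | order so far=[1]
  pop 3: indeg[0]->2; indeg[2]->0 | ready=[2, 4] | order so far=[1, 3]
  pop 2: indeg[5]->0 | ready=[4, 5] | order so far=[1, 3, 2]
  pop 4: indeg[6]->1 | ready=[5] | order so far=[1, 3, 2, 4]
  pop 5: indeg[0]->1; indeg[6]->0 | ready=[6] | order so far=[1, 3, 2, 4, 5]
  pop 6: indeg[0]->0 | ready=[0] | order so far=[1, 3, 2, 4, 5, 6]
  pop 0: no out-edges | ready=[] | order so far=[1, 3, 2, 4, 5, 6, 0]
New canonical toposort: [1, 3, 2, 4, 5, 6, 0]
Compare positions:
  Node 0: index 6 -> 6 (same)
  Node 1: index 0 -> 0 (same)
  Node 2: index 2 -> 2 (same)
  Node 3: index 1 -> 1 (same)
  Node 4: index 3 -> 3 (same)
  Node 5: index 4 -> 4 (same)
  Node 6: index 5 -> 5 (same)
Nodes that changed position: none

Answer: none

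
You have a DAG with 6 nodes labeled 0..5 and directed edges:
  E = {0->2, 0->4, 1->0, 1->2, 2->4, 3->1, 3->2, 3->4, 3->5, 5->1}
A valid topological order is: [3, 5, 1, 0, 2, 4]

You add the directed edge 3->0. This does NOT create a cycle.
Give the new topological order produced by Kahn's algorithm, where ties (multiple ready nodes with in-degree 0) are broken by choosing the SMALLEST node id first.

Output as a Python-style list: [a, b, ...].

Old toposort: [3, 5, 1, 0, 2, 4]
Added edge: 3->0
Position of 3 (0) < position of 0 (3). Old order still valid.
Run Kahn's algorithm (break ties by smallest node id):
  initial in-degrees: [2, 2, 3, 0, 3, 1]
  ready (indeg=0): [3]
  pop 3: indeg[0]->1; indeg[1]->1; indeg[2]->2; indeg[4]->2; indeg[5]->0 | ready=[5] | order so far=[3]
  pop 5: indeg[1]->0 | ready=[1] | order so far=[3, 5]
  pop 1: indeg[0]->0; indeg[2]->1 | ready=[0] | order so far=[3, 5, 1]
  pop 0: indeg[2]->0; indeg[4]->1 | ready=[2] | order so far=[3, 5, 1, 0]
  pop 2: indeg[4]->0 | ready=[4] | order so far=[3, 5, 1, 0, 2]
  pop 4: no out-edges | ready=[] | order so far=[3, 5, 1, 0, 2, 4]
  Result: [3, 5, 1, 0, 2, 4]

Answer: [3, 5, 1, 0, 2, 4]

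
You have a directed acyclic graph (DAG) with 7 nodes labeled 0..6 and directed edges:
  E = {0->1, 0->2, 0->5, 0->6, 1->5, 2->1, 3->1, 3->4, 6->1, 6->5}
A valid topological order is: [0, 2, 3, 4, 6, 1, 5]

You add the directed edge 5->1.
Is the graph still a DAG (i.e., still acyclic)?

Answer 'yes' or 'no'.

Given toposort: [0, 2, 3, 4, 6, 1, 5]
Position of 5: index 6; position of 1: index 5
New edge 5->1: backward (u after v in old order)
Backward edge: old toposort is now invalid. Check if this creates a cycle.
Does 1 already reach 5? Reachable from 1: [1, 5]. YES -> cycle!
Still a DAG? no

Answer: no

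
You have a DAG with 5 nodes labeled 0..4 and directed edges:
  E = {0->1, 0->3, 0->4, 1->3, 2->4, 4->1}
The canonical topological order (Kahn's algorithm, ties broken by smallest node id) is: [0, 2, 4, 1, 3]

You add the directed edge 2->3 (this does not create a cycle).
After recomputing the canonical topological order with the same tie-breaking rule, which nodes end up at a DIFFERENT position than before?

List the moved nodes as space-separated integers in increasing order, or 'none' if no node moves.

Answer: none

Derivation:
Old toposort: [0, 2, 4, 1, 3]
Added edge 2->3
Recompute Kahn (smallest-id tiebreak):
  initial in-degrees: [0, 2, 0, 3, 2]
  ready (indeg=0): [0, 2]
  pop 0: indeg[1]->1; indeg[3]->2; indeg[4]->1 | ready=[2] | order so far=[0]
  pop 2: indeg[3]->1; indeg[4]->0 | ready=[4] | order so far=[0, 2]
  pop 4: indeg[1]->0 | ready=[1] | order so far=[0, 2, 4]
  pop 1: indeg[3]->0 | ready=[3] | order so far=[0, 2, 4, 1]
  pop 3: no out-edges | ready=[] | order so far=[0, 2, 4, 1, 3]
New canonical toposort: [0, 2, 4, 1, 3]
Compare positions:
  Node 0: index 0 -> 0 (same)
  Node 1: index 3 -> 3 (same)
  Node 2: index 1 -> 1 (same)
  Node 3: index 4 -> 4 (same)
  Node 4: index 2 -> 2 (same)
Nodes that changed position: none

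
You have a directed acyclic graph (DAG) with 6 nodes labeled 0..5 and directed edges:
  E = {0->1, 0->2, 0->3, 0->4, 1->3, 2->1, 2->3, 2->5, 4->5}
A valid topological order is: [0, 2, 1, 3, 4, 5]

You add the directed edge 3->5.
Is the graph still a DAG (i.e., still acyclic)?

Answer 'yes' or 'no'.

Given toposort: [0, 2, 1, 3, 4, 5]
Position of 3: index 3; position of 5: index 5
New edge 3->5: forward
Forward edge: respects the existing order. Still a DAG, same toposort still valid.
Still a DAG? yes

Answer: yes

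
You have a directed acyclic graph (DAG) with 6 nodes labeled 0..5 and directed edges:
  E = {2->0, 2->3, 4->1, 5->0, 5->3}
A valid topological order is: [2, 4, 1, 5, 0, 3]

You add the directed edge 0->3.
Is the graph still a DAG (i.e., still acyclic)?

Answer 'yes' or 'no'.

Answer: yes

Derivation:
Given toposort: [2, 4, 1, 5, 0, 3]
Position of 0: index 4; position of 3: index 5
New edge 0->3: forward
Forward edge: respects the existing order. Still a DAG, same toposort still valid.
Still a DAG? yes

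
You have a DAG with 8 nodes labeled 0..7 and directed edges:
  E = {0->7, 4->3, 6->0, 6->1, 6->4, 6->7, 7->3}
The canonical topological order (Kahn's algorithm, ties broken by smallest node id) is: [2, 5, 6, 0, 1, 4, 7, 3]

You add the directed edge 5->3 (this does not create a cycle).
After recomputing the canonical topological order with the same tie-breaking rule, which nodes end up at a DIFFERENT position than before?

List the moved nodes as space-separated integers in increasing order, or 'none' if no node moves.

Answer: none

Derivation:
Old toposort: [2, 5, 6, 0, 1, 4, 7, 3]
Added edge 5->3
Recompute Kahn (smallest-id tiebreak):
  initial in-degrees: [1, 1, 0, 3, 1, 0, 0, 2]
  ready (indeg=0): [2, 5, 6]
  pop 2: no out-edges | ready=[5, 6] | order so far=[2]
  pop 5: indeg[3]->2 | ready=[6] | order so far=[2, 5]
  pop 6: indeg[0]->0; indeg[1]->0; indeg[4]->0; indeg[7]->1 | ready=[0, 1, 4] | order so far=[2, 5, 6]
  pop 0: indeg[7]->0 | ready=[1, 4, 7] | order so far=[2, 5, 6, 0]
  pop 1: no out-edges | ready=[4, 7] | order so far=[2, 5, 6, 0, 1]
  pop 4: indeg[3]->1 | ready=[7] | order so far=[2, 5, 6, 0, 1, 4]
  pop 7: indeg[3]->0 | ready=[3] | order so far=[2, 5, 6, 0, 1, 4, 7]
  pop 3: no out-edges | ready=[] | order so far=[2, 5, 6, 0, 1, 4, 7, 3]
New canonical toposort: [2, 5, 6, 0, 1, 4, 7, 3]
Compare positions:
  Node 0: index 3 -> 3 (same)
  Node 1: index 4 -> 4 (same)
  Node 2: index 0 -> 0 (same)
  Node 3: index 7 -> 7 (same)
  Node 4: index 5 -> 5 (same)
  Node 5: index 1 -> 1 (same)
  Node 6: index 2 -> 2 (same)
  Node 7: index 6 -> 6 (same)
Nodes that changed position: none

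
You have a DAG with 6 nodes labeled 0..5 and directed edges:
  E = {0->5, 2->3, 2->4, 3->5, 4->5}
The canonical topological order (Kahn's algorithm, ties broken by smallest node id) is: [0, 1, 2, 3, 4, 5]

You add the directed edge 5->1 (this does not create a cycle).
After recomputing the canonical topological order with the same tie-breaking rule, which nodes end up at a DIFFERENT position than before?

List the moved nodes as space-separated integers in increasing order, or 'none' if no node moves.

Old toposort: [0, 1, 2, 3, 4, 5]
Added edge 5->1
Recompute Kahn (smallest-id tiebreak):
  initial in-degrees: [0, 1, 0, 1, 1, 3]
  ready (indeg=0): [0, 2]
  pop 0: indeg[5]->2 | ready=[2] | order so far=[0]
  pop 2: indeg[3]->0; indeg[4]->0 | ready=[3, 4] | order so far=[0, 2]
  pop 3: indeg[5]->1 | ready=[4] | order so far=[0, 2, 3]
  pop 4: indeg[5]->0 | ready=[5] | order so far=[0, 2, 3, 4]
  pop 5: indeg[1]->0 | ready=[1] | order so far=[0, 2, 3, 4, 5]
  pop 1: no out-edges | ready=[] | order so far=[0, 2, 3, 4, 5, 1]
New canonical toposort: [0, 2, 3, 4, 5, 1]
Compare positions:
  Node 0: index 0 -> 0 (same)
  Node 1: index 1 -> 5 (moved)
  Node 2: index 2 -> 1 (moved)
  Node 3: index 3 -> 2 (moved)
  Node 4: index 4 -> 3 (moved)
  Node 5: index 5 -> 4 (moved)
Nodes that changed position: 1 2 3 4 5

Answer: 1 2 3 4 5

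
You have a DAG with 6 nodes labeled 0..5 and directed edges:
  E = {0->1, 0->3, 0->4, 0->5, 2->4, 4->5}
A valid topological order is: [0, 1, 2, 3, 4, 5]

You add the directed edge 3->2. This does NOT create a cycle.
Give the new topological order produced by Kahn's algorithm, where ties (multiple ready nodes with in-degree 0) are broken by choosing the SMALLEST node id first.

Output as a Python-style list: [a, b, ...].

Answer: [0, 1, 3, 2, 4, 5]

Derivation:
Old toposort: [0, 1, 2, 3, 4, 5]
Added edge: 3->2
Position of 3 (3) > position of 2 (2). Must reorder: 3 must now come before 2.
Run Kahn's algorithm (break ties by smallest node id):
  initial in-degrees: [0, 1, 1, 1, 2, 2]
  ready (indeg=0): [0]
  pop 0: indeg[1]->0; indeg[3]->0; indeg[4]->1; indeg[5]->1 | ready=[1, 3] | order so far=[0]
  pop 1: no out-edges | ready=[3] | order so far=[0, 1]
  pop 3: indeg[2]->0 | ready=[2] | order so far=[0, 1, 3]
  pop 2: indeg[4]->0 | ready=[4] | order so far=[0, 1, 3, 2]
  pop 4: indeg[5]->0 | ready=[5] | order so far=[0, 1, 3, 2, 4]
  pop 5: no out-edges | ready=[] | order so far=[0, 1, 3, 2, 4, 5]
  Result: [0, 1, 3, 2, 4, 5]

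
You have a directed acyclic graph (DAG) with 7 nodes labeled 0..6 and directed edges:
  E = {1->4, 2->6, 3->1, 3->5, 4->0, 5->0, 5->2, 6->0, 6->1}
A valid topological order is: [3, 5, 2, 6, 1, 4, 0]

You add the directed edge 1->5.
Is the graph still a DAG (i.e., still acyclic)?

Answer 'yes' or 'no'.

Answer: no

Derivation:
Given toposort: [3, 5, 2, 6, 1, 4, 0]
Position of 1: index 4; position of 5: index 1
New edge 1->5: backward (u after v in old order)
Backward edge: old toposort is now invalid. Check if this creates a cycle.
Does 5 already reach 1? Reachable from 5: [0, 1, 2, 4, 5, 6]. YES -> cycle!
Still a DAG? no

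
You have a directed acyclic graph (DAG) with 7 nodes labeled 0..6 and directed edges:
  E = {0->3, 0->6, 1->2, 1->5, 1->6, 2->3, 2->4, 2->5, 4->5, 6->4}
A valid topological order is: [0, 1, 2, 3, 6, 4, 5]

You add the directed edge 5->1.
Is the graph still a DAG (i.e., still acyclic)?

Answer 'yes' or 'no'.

Answer: no

Derivation:
Given toposort: [0, 1, 2, 3, 6, 4, 5]
Position of 5: index 6; position of 1: index 1
New edge 5->1: backward (u after v in old order)
Backward edge: old toposort is now invalid. Check if this creates a cycle.
Does 1 already reach 5? Reachable from 1: [1, 2, 3, 4, 5, 6]. YES -> cycle!
Still a DAG? no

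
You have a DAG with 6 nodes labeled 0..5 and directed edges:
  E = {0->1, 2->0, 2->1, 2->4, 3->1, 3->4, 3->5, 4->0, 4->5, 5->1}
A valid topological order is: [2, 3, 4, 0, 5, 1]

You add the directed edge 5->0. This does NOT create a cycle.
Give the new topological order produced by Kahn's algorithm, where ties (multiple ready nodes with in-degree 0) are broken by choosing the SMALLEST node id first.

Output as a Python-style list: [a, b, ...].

Answer: [2, 3, 4, 5, 0, 1]

Derivation:
Old toposort: [2, 3, 4, 0, 5, 1]
Added edge: 5->0
Position of 5 (4) > position of 0 (3). Must reorder: 5 must now come before 0.
Run Kahn's algorithm (break ties by smallest node id):
  initial in-degrees: [3, 4, 0, 0, 2, 2]
  ready (indeg=0): [2, 3]
  pop 2: indeg[0]->2; indeg[1]->3; indeg[4]->1 | ready=[3] | order so far=[2]
  pop 3: indeg[1]->2; indeg[4]->0; indeg[5]->1 | ready=[4] | order so far=[2, 3]
  pop 4: indeg[0]->1; indeg[5]->0 | ready=[5] | order so far=[2, 3, 4]
  pop 5: indeg[0]->0; indeg[1]->1 | ready=[0] | order so far=[2, 3, 4, 5]
  pop 0: indeg[1]->0 | ready=[1] | order so far=[2, 3, 4, 5, 0]
  pop 1: no out-edges | ready=[] | order so far=[2, 3, 4, 5, 0, 1]
  Result: [2, 3, 4, 5, 0, 1]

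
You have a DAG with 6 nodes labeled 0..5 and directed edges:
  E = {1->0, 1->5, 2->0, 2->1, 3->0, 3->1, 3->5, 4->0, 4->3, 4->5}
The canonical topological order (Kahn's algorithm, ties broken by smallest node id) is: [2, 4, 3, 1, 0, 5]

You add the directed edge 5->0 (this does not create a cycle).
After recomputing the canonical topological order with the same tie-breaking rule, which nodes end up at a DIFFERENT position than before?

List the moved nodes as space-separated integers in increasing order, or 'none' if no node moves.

Old toposort: [2, 4, 3, 1, 0, 5]
Added edge 5->0
Recompute Kahn (smallest-id tiebreak):
  initial in-degrees: [5, 2, 0, 1, 0, 3]
  ready (indeg=0): [2, 4]
  pop 2: indeg[0]->4; indeg[1]->1 | ready=[4] | order so far=[2]
  pop 4: indeg[0]->3; indeg[3]->0; indeg[5]->2 | ready=[3] | order so far=[2, 4]
  pop 3: indeg[0]->2; indeg[1]->0; indeg[5]->1 | ready=[1] | order so far=[2, 4, 3]
  pop 1: indeg[0]->1; indeg[5]->0 | ready=[5] | order so far=[2, 4, 3, 1]
  pop 5: indeg[0]->0 | ready=[0] | order so far=[2, 4, 3, 1, 5]
  pop 0: no out-edges | ready=[] | order so far=[2, 4, 3, 1, 5, 0]
New canonical toposort: [2, 4, 3, 1, 5, 0]
Compare positions:
  Node 0: index 4 -> 5 (moved)
  Node 1: index 3 -> 3 (same)
  Node 2: index 0 -> 0 (same)
  Node 3: index 2 -> 2 (same)
  Node 4: index 1 -> 1 (same)
  Node 5: index 5 -> 4 (moved)
Nodes that changed position: 0 5

Answer: 0 5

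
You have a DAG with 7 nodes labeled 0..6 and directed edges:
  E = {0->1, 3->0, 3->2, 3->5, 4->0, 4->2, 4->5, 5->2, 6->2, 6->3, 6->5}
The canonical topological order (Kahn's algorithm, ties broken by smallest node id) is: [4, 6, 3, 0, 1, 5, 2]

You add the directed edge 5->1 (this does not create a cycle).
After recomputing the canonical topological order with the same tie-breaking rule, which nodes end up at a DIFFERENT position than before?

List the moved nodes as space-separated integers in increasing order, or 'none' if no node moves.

Answer: 1 5

Derivation:
Old toposort: [4, 6, 3, 0, 1, 5, 2]
Added edge 5->1
Recompute Kahn (smallest-id tiebreak):
  initial in-degrees: [2, 2, 4, 1, 0, 3, 0]
  ready (indeg=0): [4, 6]
  pop 4: indeg[0]->1; indeg[2]->3; indeg[5]->2 | ready=[6] | order so far=[4]
  pop 6: indeg[2]->2; indeg[3]->0; indeg[5]->1 | ready=[3] | order so far=[4, 6]
  pop 3: indeg[0]->0; indeg[2]->1; indeg[5]->0 | ready=[0, 5] | order so far=[4, 6, 3]
  pop 0: indeg[1]->1 | ready=[5] | order so far=[4, 6, 3, 0]
  pop 5: indeg[1]->0; indeg[2]->0 | ready=[1, 2] | order so far=[4, 6, 3, 0, 5]
  pop 1: no out-edges | ready=[2] | order so far=[4, 6, 3, 0, 5, 1]
  pop 2: no out-edges | ready=[] | order so far=[4, 6, 3, 0, 5, 1, 2]
New canonical toposort: [4, 6, 3, 0, 5, 1, 2]
Compare positions:
  Node 0: index 3 -> 3 (same)
  Node 1: index 4 -> 5 (moved)
  Node 2: index 6 -> 6 (same)
  Node 3: index 2 -> 2 (same)
  Node 4: index 0 -> 0 (same)
  Node 5: index 5 -> 4 (moved)
  Node 6: index 1 -> 1 (same)
Nodes that changed position: 1 5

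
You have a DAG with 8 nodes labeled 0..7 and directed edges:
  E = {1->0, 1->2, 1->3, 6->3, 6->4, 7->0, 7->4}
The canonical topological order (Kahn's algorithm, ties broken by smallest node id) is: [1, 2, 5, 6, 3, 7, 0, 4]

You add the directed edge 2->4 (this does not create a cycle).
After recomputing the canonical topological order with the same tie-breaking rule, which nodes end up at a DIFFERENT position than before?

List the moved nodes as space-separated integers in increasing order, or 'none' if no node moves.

Old toposort: [1, 2, 5, 6, 3, 7, 0, 4]
Added edge 2->4
Recompute Kahn (smallest-id tiebreak):
  initial in-degrees: [2, 0, 1, 2, 3, 0, 0, 0]
  ready (indeg=0): [1, 5, 6, 7]
  pop 1: indeg[0]->1; indeg[2]->0; indeg[3]->1 | ready=[2, 5, 6, 7] | order so far=[1]
  pop 2: indeg[4]->2 | ready=[5, 6, 7] | order so far=[1, 2]
  pop 5: no out-edges | ready=[6, 7] | order so far=[1, 2, 5]
  pop 6: indeg[3]->0; indeg[4]->1 | ready=[3, 7] | order so far=[1, 2, 5, 6]
  pop 3: no out-edges | ready=[7] | order so far=[1, 2, 5, 6, 3]
  pop 7: indeg[0]->0; indeg[4]->0 | ready=[0, 4] | order so far=[1, 2, 5, 6, 3, 7]
  pop 0: no out-edges | ready=[4] | order so far=[1, 2, 5, 6, 3, 7, 0]
  pop 4: no out-edges | ready=[] | order so far=[1, 2, 5, 6, 3, 7, 0, 4]
New canonical toposort: [1, 2, 5, 6, 3, 7, 0, 4]
Compare positions:
  Node 0: index 6 -> 6 (same)
  Node 1: index 0 -> 0 (same)
  Node 2: index 1 -> 1 (same)
  Node 3: index 4 -> 4 (same)
  Node 4: index 7 -> 7 (same)
  Node 5: index 2 -> 2 (same)
  Node 6: index 3 -> 3 (same)
  Node 7: index 5 -> 5 (same)
Nodes that changed position: none

Answer: none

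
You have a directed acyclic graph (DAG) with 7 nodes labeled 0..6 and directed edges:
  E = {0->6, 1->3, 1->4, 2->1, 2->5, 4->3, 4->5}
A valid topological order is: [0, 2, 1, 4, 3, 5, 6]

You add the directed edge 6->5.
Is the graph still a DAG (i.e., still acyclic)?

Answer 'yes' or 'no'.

Answer: yes

Derivation:
Given toposort: [0, 2, 1, 4, 3, 5, 6]
Position of 6: index 6; position of 5: index 5
New edge 6->5: backward (u after v in old order)
Backward edge: old toposort is now invalid. Check if this creates a cycle.
Does 5 already reach 6? Reachable from 5: [5]. NO -> still a DAG (reorder needed).
Still a DAG? yes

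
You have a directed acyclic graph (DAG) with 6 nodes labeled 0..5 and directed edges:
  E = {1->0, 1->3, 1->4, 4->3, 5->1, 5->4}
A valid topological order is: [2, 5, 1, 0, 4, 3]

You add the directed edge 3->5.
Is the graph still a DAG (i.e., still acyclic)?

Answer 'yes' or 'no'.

Answer: no

Derivation:
Given toposort: [2, 5, 1, 0, 4, 3]
Position of 3: index 5; position of 5: index 1
New edge 3->5: backward (u after v in old order)
Backward edge: old toposort is now invalid. Check if this creates a cycle.
Does 5 already reach 3? Reachable from 5: [0, 1, 3, 4, 5]. YES -> cycle!
Still a DAG? no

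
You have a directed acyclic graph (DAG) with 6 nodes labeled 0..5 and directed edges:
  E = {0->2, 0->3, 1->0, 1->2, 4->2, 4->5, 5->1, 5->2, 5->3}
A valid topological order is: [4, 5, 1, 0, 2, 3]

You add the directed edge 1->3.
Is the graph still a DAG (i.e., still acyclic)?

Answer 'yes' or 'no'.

Answer: yes

Derivation:
Given toposort: [4, 5, 1, 0, 2, 3]
Position of 1: index 2; position of 3: index 5
New edge 1->3: forward
Forward edge: respects the existing order. Still a DAG, same toposort still valid.
Still a DAG? yes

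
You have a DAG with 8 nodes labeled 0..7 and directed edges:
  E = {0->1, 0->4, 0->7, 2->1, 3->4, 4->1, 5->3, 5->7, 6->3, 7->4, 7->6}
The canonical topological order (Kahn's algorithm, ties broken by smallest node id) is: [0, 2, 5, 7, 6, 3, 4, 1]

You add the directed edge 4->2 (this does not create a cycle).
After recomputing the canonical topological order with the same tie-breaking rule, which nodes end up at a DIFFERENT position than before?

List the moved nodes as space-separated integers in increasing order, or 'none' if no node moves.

Answer: 2 3 4 5 6 7

Derivation:
Old toposort: [0, 2, 5, 7, 6, 3, 4, 1]
Added edge 4->2
Recompute Kahn (smallest-id tiebreak):
  initial in-degrees: [0, 3, 1, 2, 3, 0, 1, 2]
  ready (indeg=0): [0, 5]
  pop 0: indeg[1]->2; indeg[4]->2; indeg[7]->1 | ready=[5] | order so far=[0]
  pop 5: indeg[3]->1; indeg[7]->0 | ready=[7] | order so far=[0, 5]
  pop 7: indeg[4]->1; indeg[6]->0 | ready=[6] | order so far=[0, 5, 7]
  pop 6: indeg[3]->0 | ready=[3] | order so far=[0, 5, 7, 6]
  pop 3: indeg[4]->0 | ready=[4] | order so far=[0, 5, 7, 6, 3]
  pop 4: indeg[1]->1; indeg[2]->0 | ready=[2] | order so far=[0, 5, 7, 6, 3, 4]
  pop 2: indeg[1]->0 | ready=[1] | order so far=[0, 5, 7, 6, 3, 4, 2]
  pop 1: no out-edges | ready=[] | order so far=[0, 5, 7, 6, 3, 4, 2, 1]
New canonical toposort: [0, 5, 7, 6, 3, 4, 2, 1]
Compare positions:
  Node 0: index 0 -> 0 (same)
  Node 1: index 7 -> 7 (same)
  Node 2: index 1 -> 6 (moved)
  Node 3: index 5 -> 4 (moved)
  Node 4: index 6 -> 5 (moved)
  Node 5: index 2 -> 1 (moved)
  Node 6: index 4 -> 3 (moved)
  Node 7: index 3 -> 2 (moved)
Nodes that changed position: 2 3 4 5 6 7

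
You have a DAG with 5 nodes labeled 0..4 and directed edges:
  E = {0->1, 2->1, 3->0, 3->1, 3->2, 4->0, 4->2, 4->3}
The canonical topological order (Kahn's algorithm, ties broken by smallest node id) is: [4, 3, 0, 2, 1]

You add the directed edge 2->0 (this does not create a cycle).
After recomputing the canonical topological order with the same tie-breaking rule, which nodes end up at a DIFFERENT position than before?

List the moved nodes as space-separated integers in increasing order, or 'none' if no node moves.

Old toposort: [4, 3, 0, 2, 1]
Added edge 2->0
Recompute Kahn (smallest-id tiebreak):
  initial in-degrees: [3, 3, 2, 1, 0]
  ready (indeg=0): [4]
  pop 4: indeg[0]->2; indeg[2]->1; indeg[3]->0 | ready=[3] | order so far=[4]
  pop 3: indeg[0]->1; indeg[1]->2; indeg[2]->0 | ready=[2] | order so far=[4, 3]
  pop 2: indeg[0]->0; indeg[1]->1 | ready=[0] | order so far=[4, 3, 2]
  pop 0: indeg[1]->0 | ready=[1] | order so far=[4, 3, 2, 0]
  pop 1: no out-edges | ready=[] | order so far=[4, 3, 2, 0, 1]
New canonical toposort: [4, 3, 2, 0, 1]
Compare positions:
  Node 0: index 2 -> 3 (moved)
  Node 1: index 4 -> 4 (same)
  Node 2: index 3 -> 2 (moved)
  Node 3: index 1 -> 1 (same)
  Node 4: index 0 -> 0 (same)
Nodes that changed position: 0 2

Answer: 0 2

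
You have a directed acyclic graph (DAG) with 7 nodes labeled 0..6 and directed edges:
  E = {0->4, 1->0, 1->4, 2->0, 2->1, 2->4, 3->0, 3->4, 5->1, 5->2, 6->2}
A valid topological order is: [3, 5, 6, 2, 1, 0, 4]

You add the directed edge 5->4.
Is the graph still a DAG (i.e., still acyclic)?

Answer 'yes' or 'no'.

Given toposort: [3, 5, 6, 2, 1, 0, 4]
Position of 5: index 1; position of 4: index 6
New edge 5->4: forward
Forward edge: respects the existing order. Still a DAG, same toposort still valid.
Still a DAG? yes

Answer: yes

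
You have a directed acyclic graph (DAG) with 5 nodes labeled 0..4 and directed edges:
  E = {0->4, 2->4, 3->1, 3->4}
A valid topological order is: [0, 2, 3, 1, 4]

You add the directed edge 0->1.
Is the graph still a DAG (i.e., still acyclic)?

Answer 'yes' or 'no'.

Given toposort: [0, 2, 3, 1, 4]
Position of 0: index 0; position of 1: index 3
New edge 0->1: forward
Forward edge: respects the existing order. Still a DAG, same toposort still valid.
Still a DAG? yes

Answer: yes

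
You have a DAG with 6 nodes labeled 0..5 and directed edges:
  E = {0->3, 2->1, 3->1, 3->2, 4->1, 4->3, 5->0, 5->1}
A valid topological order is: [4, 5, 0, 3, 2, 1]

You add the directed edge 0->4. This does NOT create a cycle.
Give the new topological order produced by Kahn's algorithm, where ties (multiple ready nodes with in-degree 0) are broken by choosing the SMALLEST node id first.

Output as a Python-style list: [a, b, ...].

Old toposort: [4, 5, 0, 3, 2, 1]
Added edge: 0->4
Position of 0 (2) > position of 4 (0). Must reorder: 0 must now come before 4.
Run Kahn's algorithm (break ties by smallest node id):
  initial in-degrees: [1, 4, 1, 2, 1, 0]
  ready (indeg=0): [5]
  pop 5: indeg[0]->0; indeg[1]->3 | ready=[0] | order so far=[5]
  pop 0: indeg[3]->1; indeg[4]->0 | ready=[4] | order so far=[5, 0]
  pop 4: indeg[1]->2; indeg[3]->0 | ready=[3] | order so far=[5, 0, 4]
  pop 3: indeg[1]->1; indeg[2]->0 | ready=[2] | order so far=[5, 0, 4, 3]
  pop 2: indeg[1]->0 | ready=[1] | order so far=[5, 0, 4, 3, 2]
  pop 1: no out-edges | ready=[] | order so far=[5, 0, 4, 3, 2, 1]
  Result: [5, 0, 4, 3, 2, 1]

Answer: [5, 0, 4, 3, 2, 1]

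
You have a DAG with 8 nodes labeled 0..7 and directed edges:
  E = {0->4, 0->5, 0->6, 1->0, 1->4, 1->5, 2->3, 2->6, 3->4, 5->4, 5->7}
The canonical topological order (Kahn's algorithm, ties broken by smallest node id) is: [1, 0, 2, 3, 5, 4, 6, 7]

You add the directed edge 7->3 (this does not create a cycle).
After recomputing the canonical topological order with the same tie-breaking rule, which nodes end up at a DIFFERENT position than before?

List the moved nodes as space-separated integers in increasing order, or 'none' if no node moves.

Old toposort: [1, 0, 2, 3, 5, 4, 6, 7]
Added edge 7->3
Recompute Kahn (smallest-id tiebreak):
  initial in-degrees: [1, 0, 0, 2, 4, 2, 2, 1]
  ready (indeg=0): [1, 2]
  pop 1: indeg[0]->0; indeg[4]->3; indeg[5]->1 | ready=[0, 2] | order so far=[1]
  pop 0: indeg[4]->2; indeg[5]->0; indeg[6]->1 | ready=[2, 5] | order so far=[1, 0]
  pop 2: indeg[3]->1; indeg[6]->0 | ready=[5, 6] | order so far=[1, 0, 2]
  pop 5: indeg[4]->1; indeg[7]->0 | ready=[6, 7] | order so far=[1, 0, 2, 5]
  pop 6: no out-edges | ready=[7] | order so far=[1, 0, 2, 5, 6]
  pop 7: indeg[3]->0 | ready=[3] | order so far=[1, 0, 2, 5, 6, 7]
  pop 3: indeg[4]->0 | ready=[4] | order so far=[1, 0, 2, 5, 6, 7, 3]
  pop 4: no out-edges | ready=[] | order so far=[1, 0, 2, 5, 6, 7, 3, 4]
New canonical toposort: [1, 0, 2, 5, 6, 7, 3, 4]
Compare positions:
  Node 0: index 1 -> 1 (same)
  Node 1: index 0 -> 0 (same)
  Node 2: index 2 -> 2 (same)
  Node 3: index 3 -> 6 (moved)
  Node 4: index 5 -> 7 (moved)
  Node 5: index 4 -> 3 (moved)
  Node 6: index 6 -> 4 (moved)
  Node 7: index 7 -> 5 (moved)
Nodes that changed position: 3 4 5 6 7

Answer: 3 4 5 6 7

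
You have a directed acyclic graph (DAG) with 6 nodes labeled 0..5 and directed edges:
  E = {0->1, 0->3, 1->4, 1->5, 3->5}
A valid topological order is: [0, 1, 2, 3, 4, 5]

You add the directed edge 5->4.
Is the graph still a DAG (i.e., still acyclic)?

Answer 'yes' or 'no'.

Answer: yes

Derivation:
Given toposort: [0, 1, 2, 3, 4, 5]
Position of 5: index 5; position of 4: index 4
New edge 5->4: backward (u after v in old order)
Backward edge: old toposort is now invalid. Check if this creates a cycle.
Does 4 already reach 5? Reachable from 4: [4]. NO -> still a DAG (reorder needed).
Still a DAG? yes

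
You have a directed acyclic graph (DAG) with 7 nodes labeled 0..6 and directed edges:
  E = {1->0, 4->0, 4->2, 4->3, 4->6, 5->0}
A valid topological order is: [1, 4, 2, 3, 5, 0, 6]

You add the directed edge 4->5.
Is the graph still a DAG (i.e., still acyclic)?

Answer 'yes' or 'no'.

Answer: yes

Derivation:
Given toposort: [1, 4, 2, 3, 5, 0, 6]
Position of 4: index 1; position of 5: index 4
New edge 4->5: forward
Forward edge: respects the existing order. Still a DAG, same toposort still valid.
Still a DAG? yes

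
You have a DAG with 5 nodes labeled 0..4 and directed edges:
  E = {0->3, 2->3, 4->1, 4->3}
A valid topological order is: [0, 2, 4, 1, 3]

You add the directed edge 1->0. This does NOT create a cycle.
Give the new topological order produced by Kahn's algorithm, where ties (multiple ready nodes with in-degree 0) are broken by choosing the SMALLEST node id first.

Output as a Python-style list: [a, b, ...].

Answer: [2, 4, 1, 0, 3]

Derivation:
Old toposort: [0, 2, 4, 1, 3]
Added edge: 1->0
Position of 1 (3) > position of 0 (0). Must reorder: 1 must now come before 0.
Run Kahn's algorithm (break ties by smallest node id):
  initial in-degrees: [1, 1, 0, 3, 0]
  ready (indeg=0): [2, 4]
  pop 2: indeg[3]->2 | ready=[4] | order so far=[2]
  pop 4: indeg[1]->0; indeg[3]->1 | ready=[1] | order so far=[2, 4]
  pop 1: indeg[0]->0 | ready=[0] | order so far=[2, 4, 1]
  pop 0: indeg[3]->0 | ready=[3] | order so far=[2, 4, 1, 0]
  pop 3: no out-edges | ready=[] | order so far=[2, 4, 1, 0, 3]
  Result: [2, 4, 1, 0, 3]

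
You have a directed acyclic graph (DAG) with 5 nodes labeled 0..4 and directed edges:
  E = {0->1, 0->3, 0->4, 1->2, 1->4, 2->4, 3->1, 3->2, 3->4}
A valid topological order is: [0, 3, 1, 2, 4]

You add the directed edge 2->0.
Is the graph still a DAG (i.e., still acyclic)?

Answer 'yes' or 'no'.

Given toposort: [0, 3, 1, 2, 4]
Position of 2: index 3; position of 0: index 0
New edge 2->0: backward (u after v in old order)
Backward edge: old toposort is now invalid. Check if this creates a cycle.
Does 0 already reach 2? Reachable from 0: [0, 1, 2, 3, 4]. YES -> cycle!
Still a DAG? no

Answer: no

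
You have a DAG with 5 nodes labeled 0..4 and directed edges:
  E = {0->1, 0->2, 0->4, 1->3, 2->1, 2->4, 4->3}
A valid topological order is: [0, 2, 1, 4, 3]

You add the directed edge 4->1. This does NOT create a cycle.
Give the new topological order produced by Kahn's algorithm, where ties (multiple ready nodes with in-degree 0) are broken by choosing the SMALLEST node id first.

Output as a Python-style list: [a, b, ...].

Old toposort: [0, 2, 1, 4, 3]
Added edge: 4->1
Position of 4 (3) > position of 1 (2). Must reorder: 4 must now come before 1.
Run Kahn's algorithm (break ties by smallest node id):
  initial in-degrees: [0, 3, 1, 2, 2]
  ready (indeg=0): [0]
  pop 0: indeg[1]->2; indeg[2]->0; indeg[4]->1 | ready=[2] | order so far=[0]
  pop 2: indeg[1]->1; indeg[4]->0 | ready=[4] | order so far=[0, 2]
  pop 4: indeg[1]->0; indeg[3]->1 | ready=[1] | order so far=[0, 2, 4]
  pop 1: indeg[3]->0 | ready=[3] | order so far=[0, 2, 4, 1]
  pop 3: no out-edges | ready=[] | order so far=[0, 2, 4, 1, 3]
  Result: [0, 2, 4, 1, 3]

Answer: [0, 2, 4, 1, 3]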